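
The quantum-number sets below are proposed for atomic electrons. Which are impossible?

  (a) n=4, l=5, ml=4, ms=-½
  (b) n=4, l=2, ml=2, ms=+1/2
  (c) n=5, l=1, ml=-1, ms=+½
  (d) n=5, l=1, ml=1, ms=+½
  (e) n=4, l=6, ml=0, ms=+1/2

(a) and (e)

(a) has l = 5 ≥ n = 4, violating 0 ≤ l ≤ n−1.
(e) has l = 6 ≥ n = 4, violating 0 ≤ l ≤ n−1.
The remaining sets (b), (c), (d) satisfy all four rules.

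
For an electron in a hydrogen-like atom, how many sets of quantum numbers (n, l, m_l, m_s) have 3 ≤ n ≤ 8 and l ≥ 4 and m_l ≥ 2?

Go shell by shell, enumerating (l, m_l) with l ≥ 4 and m_l ≥ 2:
n=5 → 3; n=6 → 7; n=7 → 12; n=8 → 18.
Orbitals: 3 + 7 + 12 + 18 = 40. Including both spin states (m_s = ±1/2) gives 2 × 40 = 80 states.

80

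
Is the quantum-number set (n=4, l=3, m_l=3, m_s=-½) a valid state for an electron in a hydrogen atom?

n = 4 is a positive integer. l = 3 satisfies 0 ≤ l ≤ n−1 = 3. m_l = 3 lies in the range −l … +l (here −3 … 3). m_s = -1/2 is one of ±1/2.
All four constraints are satisfied.

Allowed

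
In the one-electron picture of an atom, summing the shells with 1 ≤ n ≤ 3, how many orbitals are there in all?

Shell n has n² orbitals: 1²=1 + 2²=4 + 3²=9 = 14 orbitals.

14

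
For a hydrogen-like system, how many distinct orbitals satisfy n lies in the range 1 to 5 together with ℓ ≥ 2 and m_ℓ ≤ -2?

10

Go shell by shell, enumerating (ℓ, m_ℓ) with ℓ ≥ 2 and m_ℓ ≤ -2:
n=3 → 1; n=4 → 3; n=5 → 6.
Total orbitals: 1 + 3 + 6 = 10.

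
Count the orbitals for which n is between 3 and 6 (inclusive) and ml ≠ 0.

68

Count contributing orbitals for each principal shell:
n=3 → 6; n=4 → 12; n=5 → 20; n=6 → 30.
Total orbitals: 6 + 12 + 20 + 30 = 68.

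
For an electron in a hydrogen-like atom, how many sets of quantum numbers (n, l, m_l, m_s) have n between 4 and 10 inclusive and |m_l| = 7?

24

Per-shell orbital counts meeting the constraint:
n=8 → 2; n=9 → 4; n=10 → 6.
Orbitals: 2 + 4 + 6 = 12. Including both spin states (m_s = ±1/2) gives 2 × 12 = 24 states.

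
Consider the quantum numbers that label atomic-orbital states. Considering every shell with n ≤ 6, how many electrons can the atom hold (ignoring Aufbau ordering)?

182

Total orbitals = 1² + 2² + 3² + 4² + 5² + 6² = 91. Doubling for spin gives 182 electrons.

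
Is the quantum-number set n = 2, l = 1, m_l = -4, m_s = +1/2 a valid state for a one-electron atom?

The magnetic quantum number must satisfy −l ≤ m_l ≤ l. With l = 1, m_l can only be -1, 0, 1, so m_l = -4 is forbidden.

Not allowed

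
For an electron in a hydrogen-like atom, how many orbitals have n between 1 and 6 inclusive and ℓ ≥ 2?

Count contributing orbitals for each principal shell:
n=3 → 5; n=4 → 12; n=5 → 21; n=6 → 32.
Total orbitals: 5 + 12 + 21 + 32 = 70.

70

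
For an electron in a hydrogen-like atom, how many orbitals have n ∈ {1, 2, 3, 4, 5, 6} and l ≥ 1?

85

Go shell by shell, enumerating (l, ml) with l ≥ 1:
n=2 → 3; n=3 → 8; n=4 → 15; n=5 → 24; n=6 → 35.
Total orbitals: 3 + 8 + 15 + 24 + 35 = 85.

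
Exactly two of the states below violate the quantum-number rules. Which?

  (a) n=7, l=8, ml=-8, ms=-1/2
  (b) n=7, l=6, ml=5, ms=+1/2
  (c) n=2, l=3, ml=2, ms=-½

(a) has l = 8 ≥ n = 7, violating 0 ≤ l ≤ n−1.
(c) has l = 3 ≥ n = 2, violating 0 ≤ l ≤ n−1.
The remaining set (b) satisfies all four rules.

(a) and (c)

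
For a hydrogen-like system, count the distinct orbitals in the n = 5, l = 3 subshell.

A subshell has 2l+1 orbitals; with l = 3, that's 7.

7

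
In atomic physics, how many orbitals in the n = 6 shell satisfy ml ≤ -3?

6

Contributions: l=3 → 1; l=4 → 2; l=5 → 3.
Total orbitals: 1 + 2 + 3 = 6.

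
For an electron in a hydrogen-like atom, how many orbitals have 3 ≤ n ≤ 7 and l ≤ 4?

For each n in the range, tally the orbitals obeying l ≤ 4:
n=3 → 9; n=4 → 16; n=5 → 25; n=6 → 25; n=7 → 25.
Total orbitals: 9 + 16 + 25 + 25 + 25 = 100.

100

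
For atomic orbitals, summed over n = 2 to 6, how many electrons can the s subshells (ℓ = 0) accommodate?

An s subshell (ℓ = 0) exists for every n ≥ 1, so shells n = 2, 3, 4, 5, 6 each contribute one — 5 subshells.
Since each s subshell holds 2(2·0+1) = 2 electrons, the total is 5 × 2 = 10.

10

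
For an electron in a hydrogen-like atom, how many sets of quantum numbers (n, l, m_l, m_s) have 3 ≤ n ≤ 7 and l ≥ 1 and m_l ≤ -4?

20

Work shell by shell — for each n, count the (l, m_l) pairs that satisfy l ≥ 1 and m_l ≤ -4:
n=5 → 1; n=6 → 3; n=7 → 6.
Orbitals: 1 + 3 + 6 = 10. Including both spin states (m_s = ±1/2) gives 2 × 10 = 20 states.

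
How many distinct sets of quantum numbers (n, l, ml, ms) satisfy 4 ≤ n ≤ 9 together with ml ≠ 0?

Count contributing orbitals for each principal shell:
n=4 → 12; n=5 → 20; n=6 → 30; n=7 → 42; n=8 → 56; n=9 → 72.
Orbitals: 12 + 20 + 30 + 42 + 56 + 72 = 232. Including both spin states (ms = ±1/2) gives 2 × 232 = 464 states.

464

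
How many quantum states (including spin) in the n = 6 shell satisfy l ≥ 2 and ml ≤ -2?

20

Go through l = 0, …, 5 (the values permitted for n = 6).
The (l, ml) pairs meeting l ≥ 2 and ml ≤ -2 give: l=2 → 1; l=3 → 2; l=4 → 3; l=5 → 4.
Orbitals: 1 + 2 + 3 + 4 = 10. Each orbital carries two spin states, so 10 × 2 = 20 states.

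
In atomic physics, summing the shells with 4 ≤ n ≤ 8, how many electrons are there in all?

Shell n has n² orbitals: 4²=16 + 5²=25 + 6²=36 + 7²=49 + 8²=64 = 190 orbitals.
Two spin states per orbital: 2 × 190 = 380 electrons.

380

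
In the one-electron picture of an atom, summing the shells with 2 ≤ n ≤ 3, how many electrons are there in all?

Shell n has n² orbitals: 2²=4 + 3²=9 = 13 orbitals.
Two spin states per orbital: 2 × 13 = 26 electrons.

26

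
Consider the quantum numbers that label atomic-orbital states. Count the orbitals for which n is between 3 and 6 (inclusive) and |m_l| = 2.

20

Per-shell orbital counts meeting the constraint:
n=3 → 2; n=4 → 4; n=5 → 6; n=6 → 8.
Total orbitals: 2 + 4 + 6 + 8 = 20.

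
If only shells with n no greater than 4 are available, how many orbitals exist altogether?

Total orbitals = 1² + 2² + 3² + 4² = 30.

30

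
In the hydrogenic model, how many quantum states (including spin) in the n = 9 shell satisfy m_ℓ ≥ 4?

30

The n = 9 shell has ℓ = 0 through 8; check each.
Per ℓ-value: ℓ=4 → 1; ℓ=5 → 2; ℓ=6 → 3; ℓ=7 → 4; ℓ=8 → 5.
Orbitals: 1 + 2 + 3 + 4 + 5 = 15. Each orbital carries two spin states, so 15 × 2 = 30 states.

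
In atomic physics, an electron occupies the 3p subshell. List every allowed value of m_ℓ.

The 3p subshell has ℓ = 1, and m_ℓ takes every integer from −ℓ to +ℓ. With ℓ = 1 that gives the 3 values -1, 0, 1.

-1, 0, 1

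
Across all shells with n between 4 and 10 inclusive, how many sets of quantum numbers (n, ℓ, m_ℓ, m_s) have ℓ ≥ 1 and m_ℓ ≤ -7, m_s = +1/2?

10

Per-shell orbital counts meeting the constraint:
n=8 → 1; n=9 → 3; n=10 → 6.
Orbitals: 1 + 3 + 6 = 10. With m_s fixed to +1/2 there is one state per orbital, so 10 states.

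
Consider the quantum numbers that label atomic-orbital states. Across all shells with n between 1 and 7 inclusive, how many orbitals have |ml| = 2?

30

Work shell by shell — for each n, count the (l, ml) pairs that satisfy |ml| = 2:
n=3 → 2; n=4 → 4; n=5 → 6; n=6 → 8; n=7 → 10.
Total orbitals: 2 + 4 + 6 + 8 + 10 = 30.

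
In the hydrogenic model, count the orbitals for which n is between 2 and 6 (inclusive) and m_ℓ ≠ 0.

70

Work shell by shell — for each n, count the (ℓ, m_ℓ) pairs that satisfy m_ℓ ≠ 0:
n=2 → 2; n=3 → 6; n=4 → 12; n=5 → 20; n=6 → 30.
Total orbitals: 2 + 6 + 12 + 20 + 30 = 70.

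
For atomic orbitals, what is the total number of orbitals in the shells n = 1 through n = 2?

Shell n has n² orbitals: 1²=1 + 2²=4 = 5 orbitals.

5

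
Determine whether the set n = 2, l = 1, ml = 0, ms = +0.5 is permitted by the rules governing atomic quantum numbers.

Yes

n = 2 is a positive integer. l = 1 satisfies 0 ≤ l ≤ n−1 = 1. ml = 0 lies in the range −l … +l (here −1 … 1). ms = +1/2 is one of ±1/2.
All four constraints are satisfied.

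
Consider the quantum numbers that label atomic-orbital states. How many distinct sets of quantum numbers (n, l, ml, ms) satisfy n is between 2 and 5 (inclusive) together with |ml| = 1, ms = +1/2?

Count contributing orbitals for each principal shell:
n=2 → 2; n=3 → 4; n=4 → 6; n=5 → 8.
Orbitals: 2 + 4 + 6 + 8 = 20. With ms fixed to +1/2 there is one state per orbital, so 20 states.

20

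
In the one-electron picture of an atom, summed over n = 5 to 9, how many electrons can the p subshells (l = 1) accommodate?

30

A p subshell (l = 1) exists for every n ≥ 2, so shells n = 5, 6, 7, 8, 9 each contribute one — 5 subshells.
Since each p subshell holds 2(2·1+1) = 6 electrons, the total is 5 × 6 = 30.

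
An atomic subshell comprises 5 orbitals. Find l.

l = 2

2l+1 = 5 gives l = 2.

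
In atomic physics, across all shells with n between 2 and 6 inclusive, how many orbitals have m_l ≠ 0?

Per-shell orbital counts meeting the constraint:
n=2 → 2; n=3 → 6; n=4 → 12; n=5 → 20; n=6 → 30.
Total orbitals: 2 + 6 + 12 + 20 + 30 = 70.

70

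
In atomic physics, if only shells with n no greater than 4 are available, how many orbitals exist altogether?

30

Total orbitals = 1² + 2² + 3² + 4² = 30.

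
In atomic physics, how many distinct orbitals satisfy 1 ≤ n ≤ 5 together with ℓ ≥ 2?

38

Per-shell orbital counts meeting the constraint:
n=3 → 5; n=4 → 12; n=5 → 21.
Total orbitals: 5 + 12 + 21 = 38.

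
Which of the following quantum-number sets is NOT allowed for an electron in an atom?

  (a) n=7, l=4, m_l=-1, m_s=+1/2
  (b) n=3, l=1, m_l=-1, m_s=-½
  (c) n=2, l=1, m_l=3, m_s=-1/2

(c)

(c) has |m_l| = 3 > l = 1, violating −l ≤ m_l ≤ l.
The remaining sets (a), (b) satisfy all four rules.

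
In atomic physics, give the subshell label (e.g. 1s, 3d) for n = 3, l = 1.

l = 1 corresponds to the letter 'p', so the subshell is 3p.

3p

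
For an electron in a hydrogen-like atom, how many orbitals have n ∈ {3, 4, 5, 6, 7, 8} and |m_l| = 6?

6

Work shell by shell — for each n, count the (l, m_l) pairs that satisfy |m_l| = 6:
n=7 → 2; n=8 → 4.
Total orbitals: 2 + 4 = 6.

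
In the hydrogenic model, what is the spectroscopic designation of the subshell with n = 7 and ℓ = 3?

ℓ = 3 corresponds to the letter 'f', so the subshell is 7f.

7f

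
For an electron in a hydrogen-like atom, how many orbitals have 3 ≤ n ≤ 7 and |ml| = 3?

Per-shell orbital counts meeting the constraint:
n=4 → 2; n=5 → 4; n=6 → 6; n=7 → 8.
Total orbitals: 2 + 4 + 6 + 8 = 20.

20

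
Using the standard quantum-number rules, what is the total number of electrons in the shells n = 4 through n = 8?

380

Shell n has n² orbitals: 4²=16 + 5²=25 + 6²=36 + 7²=49 + 8²=64 = 190 orbitals.
Two spin states per orbital: 2 × 190 = 380 electrons.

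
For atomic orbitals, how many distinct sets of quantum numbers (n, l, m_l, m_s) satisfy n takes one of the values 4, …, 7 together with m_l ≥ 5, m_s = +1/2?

Work shell by shell — for each n, count the (l, m_l) pairs that satisfy m_l ≥ 5:
n=6 → 1; n=7 → 3.
Orbitals: 1 + 3 = 4. With m_s fixed to +1/2 there is one state per orbital, so 4 states.

4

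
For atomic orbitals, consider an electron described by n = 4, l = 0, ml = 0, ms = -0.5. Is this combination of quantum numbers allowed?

n = 4 is a positive integer. l = 0 satisfies 0 ≤ l ≤ n−1 = 3. ml = 0 lies in the range −l … +l (here 0). ms = -1/2 is one of ±1/2.
All four constraints are satisfied.

Yes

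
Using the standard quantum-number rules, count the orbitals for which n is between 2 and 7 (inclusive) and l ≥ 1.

Count contributing orbitals for each principal shell:
n=2 → 3; n=3 → 8; n=4 → 15; n=5 → 24; n=6 → 35; n=7 → 48.
Total orbitals: 3 + 8 + 15 + 24 + 35 + 48 = 133.

133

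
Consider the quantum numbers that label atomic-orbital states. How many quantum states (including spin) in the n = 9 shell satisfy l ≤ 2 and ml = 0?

6

The n = 9 shell has l = 0 through 8; check each.
Orbitals with l ≤ 2 and ml = 0, by l: l=0 → 1; l=1 → 1; l=2 → 1.
Orbitals: 1 + 1 + 1 = 3. Each orbital carries two spin states, so 3 × 2 = 6 states.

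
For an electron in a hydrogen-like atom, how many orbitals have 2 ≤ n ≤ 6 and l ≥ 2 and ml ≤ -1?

Go shell by shell, enumerating (l, ml) with l ≥ 2 and ml ≤ -1:
n=3 → 2; n=4 → 5; n=5 → 9; n=6 → 14.
Total orbitals: 2 + 5 + 9 + 14 = 30.

30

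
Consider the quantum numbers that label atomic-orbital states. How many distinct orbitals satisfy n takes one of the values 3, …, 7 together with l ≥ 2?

For each n in the range, tally the orbitals obeying l ≥ 2:
n=3 → 5; n=4 → 12; n=5 → 21; n=6 → 32; n=7 → 45.
Total orbitals: 5 + 12 + 21 + 32 + 45 = 115.

115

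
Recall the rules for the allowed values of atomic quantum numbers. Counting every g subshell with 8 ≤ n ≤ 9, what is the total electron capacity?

36

A g subshell (l = 4) exists for every n ≥ 5, so shells n = 8, 9 each contribute one — 2 subshells.
Since each g subshell holds 2(2·4+1) = 18 electrons, the total is 2 × 18 = 36.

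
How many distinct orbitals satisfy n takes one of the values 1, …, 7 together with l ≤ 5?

Work shell by shell — for each n, count the (l, m_l) pairs that satisfy l ≤ 5:
n=1 → 1; n=2 → 4; n=3 → 9; n=4 → 16; n=5 → 25; n=6 → 36; n=7 → 36.
Total orbitals: 1 + 4 + 9 + 16 + 25 + 36 + 36 = 127.

127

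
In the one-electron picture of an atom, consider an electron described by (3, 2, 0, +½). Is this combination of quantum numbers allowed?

n = 3 is a positive integer. l = 2 satisfies 0 ≤ l ≤ n−1 = 2. m_l = 0 lies in the range −l … +l (here −2 … 2). m_s = +1/2 is one of ±1/2.
All four constraints are satisfied.

Yes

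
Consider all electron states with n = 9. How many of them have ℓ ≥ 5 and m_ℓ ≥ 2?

44

Per ℓ-value: ℓ=5 → 4; ℓ=6 → 5; ℓ=7 → 6; ℓ=8 → 7.
Orbitals: 4 + 5 + 6 + 7 = 22. Each orbital carries two spin states, so 22 × 2 = 44 states.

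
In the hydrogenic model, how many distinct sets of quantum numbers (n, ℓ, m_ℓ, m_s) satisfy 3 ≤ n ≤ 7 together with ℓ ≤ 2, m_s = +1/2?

45

Work shell by shell — for each n, count the (ℓ, m_ℓ) pairs that satisfy ℓ ≤ 2:
n=3 → 9; n=4 → 9; n=5 → 9; n=6 → 9; n=7 → 9.
Orbitals: 9 + 9 + 9 + 9 + 9 = 45. With m_s fixed to +1/2 there is one state per orbital, so 45 states.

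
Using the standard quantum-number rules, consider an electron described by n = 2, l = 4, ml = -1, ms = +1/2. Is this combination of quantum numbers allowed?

The orbital quantum number must satisfy 0 ≤ l ≤ n−1. With n = 2 the allowed l values are 0, 1, so l = 4 is out of range.

Invalid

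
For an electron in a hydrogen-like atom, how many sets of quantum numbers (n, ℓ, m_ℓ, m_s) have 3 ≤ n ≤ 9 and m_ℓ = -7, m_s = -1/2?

Count contributing orbitals for each principal shell:
n=8 → 1; n=9 → 2.
Orbitals: 1 + 2 = 3. With m_s fixed to -1/2 there is one state per orbital, so 3 states.

3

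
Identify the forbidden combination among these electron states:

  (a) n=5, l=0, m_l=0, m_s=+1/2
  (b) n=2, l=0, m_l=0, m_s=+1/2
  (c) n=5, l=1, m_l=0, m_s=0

(c)

(c) has m_s = 0, but an electron's spin must be ±1/2.
The remaining sets (a), (b) satisfy all four rules.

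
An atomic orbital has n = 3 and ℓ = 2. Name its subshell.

ℓ = 2 corresponds to the letter 'd', so the subshell is 3d.

3d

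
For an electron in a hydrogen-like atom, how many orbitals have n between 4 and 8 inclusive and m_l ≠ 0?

Count contributing orbitals for each principal shell:
n=4 → 12; n=5 → 20; n=6 → 30; n=7 → 42; n=8 → 56.
Total orbitals: 12 + 20 + 30 + 42 + 56 = 160.

160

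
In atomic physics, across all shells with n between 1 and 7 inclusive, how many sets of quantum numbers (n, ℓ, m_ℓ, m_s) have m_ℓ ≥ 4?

20

For each n in the range, tally the orbitals obeying m_ℓ ≥ 4:
n=5 → 1; n=6 → 3; n=7 → 6.
Orbitals: 1 + 3 + 6 = 10. Including both spin states (m_s = ±1/2) gives 2 × 10 = 20 states.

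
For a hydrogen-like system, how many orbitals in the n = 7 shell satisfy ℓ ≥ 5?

Go through ℓ = 0, …, 6 (the values permitted for n = 7).
Contributions: ℓ=5 → 11; ℓ=6 → 13.
Total orbitals: 11 + 13 = 24.

24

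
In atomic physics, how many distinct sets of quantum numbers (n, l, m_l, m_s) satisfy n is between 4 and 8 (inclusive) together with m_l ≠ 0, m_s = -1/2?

160

Per-shell orbital counts meeting the constraint:
n=4 → 12; n=5 → 20; n=6 → 30; n=7 → 42; n=8 → 56.
Orbitals: 12 + 20 + 30 + 42 + 56 = 160. With m_s fixed to -1/2 there is one state per orbital, so 160 states.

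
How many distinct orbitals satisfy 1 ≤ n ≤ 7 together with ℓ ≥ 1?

Treat each shell separately and count matching orbitals:
n=2 → 3; n=3 → 8; n=4 → 15; n=5 → 24; n=6 → 35; n=7 → 48.
Total orbitals: 3 + 8 + 15 + 24 + 35 + 48 = 133.

133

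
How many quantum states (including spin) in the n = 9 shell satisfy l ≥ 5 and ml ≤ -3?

36

With n = 9 the allowed l are 0, 1, …, 8.
The (l, ml) pairs meeting l ≥ 5 and ml ≤ -3 give: l=5 → 3; l=6 → 4; l=7 → 5; l=8 → 6.
Orbitals: 3 + 4 + 5 + 6 = 18. Each orbital carries two spin states, so 18 × 2 = 36 states.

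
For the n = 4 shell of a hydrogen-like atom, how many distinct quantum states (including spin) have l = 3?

14

The n = 4 shell has l = 0 through 3; check each.
Per l-value: l=3 → 7.
Orbitals: 7. Each orbital carries two spin states, so 7 × 2 = 14 states.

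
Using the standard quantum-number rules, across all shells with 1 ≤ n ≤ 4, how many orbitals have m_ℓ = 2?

3

Treat each shell separately and count matching orbitals:
n=3 → 1; n=4 → 2.
Total orbitals: 1 + 2 = 3.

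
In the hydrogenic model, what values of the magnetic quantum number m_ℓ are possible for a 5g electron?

-4, -3, -2, -1, 0, 1, 2, 3, 4

The 5g subshell has ℓ = 4, and m_ℓ takes every integer from −ℓ to +ℓ. With ℓ = 4 that gives the 9 values -4, -3, -2, -1, 0, 1, 2, 3, 4.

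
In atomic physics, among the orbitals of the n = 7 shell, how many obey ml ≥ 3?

Per l-value: l=3 → 1; l=4 → 2; l=5 → 3; l=6 → 4.
Total orbitals: 1 + 2 + 3 + 4 = 10.

10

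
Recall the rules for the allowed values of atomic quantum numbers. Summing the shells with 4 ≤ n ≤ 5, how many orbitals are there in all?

41

Shell n has n² orbitals: 4²=16 + 5²=25 = 41 orbitals.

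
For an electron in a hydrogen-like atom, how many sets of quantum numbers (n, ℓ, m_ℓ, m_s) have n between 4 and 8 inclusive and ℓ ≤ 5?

For each n in the range, tally the orbitals obeying ℓ ≤ 5:
n=4 → 16; n=5 → 25; n=6 → 36; n=7 → 36; n=8 → 36.
Orbitals: 16 + 25 + 36 + 36 + 36 = 149. Including both spin states (m_s = ±1/2) gives 2 × 149 = 298 states.

298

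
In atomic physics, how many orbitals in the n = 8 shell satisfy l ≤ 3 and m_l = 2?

With n = 8 the allowed l are 0, 1, …, 7.
Orbitals with l ≤ 3 and m_l = 2, by l: l=2 → 1; l=3 → 1.
Total orbitals: 1 + 1 = 2.

2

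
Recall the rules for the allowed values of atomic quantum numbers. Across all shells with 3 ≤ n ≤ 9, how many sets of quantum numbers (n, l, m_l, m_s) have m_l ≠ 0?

Per-shell orbital counts meeting the constraint:
n=3 → 6; n=4 → 12; n=5 → 20; n=6 → 30; n=7 → 42; n=8 → 56; n=9 → 72.
Orbitals: 6 + 12 + 20 + 30 + 42 + 56 + 72 = 238. Including both spin states (m_s = ±1/2) gives 2 × 238 = 476 states.

476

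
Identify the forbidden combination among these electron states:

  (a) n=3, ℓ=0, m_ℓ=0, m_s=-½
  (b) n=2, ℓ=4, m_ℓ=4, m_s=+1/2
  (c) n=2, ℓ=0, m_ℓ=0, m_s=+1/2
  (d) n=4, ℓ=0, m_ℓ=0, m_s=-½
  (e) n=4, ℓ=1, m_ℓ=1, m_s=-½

(b)

(b) has ℓ = 4 ≥ n = 2, violating 0 ≤ ℓ ≤ n−1.
The remaining sets (a), (c), (d), (e) satisfy all four rules.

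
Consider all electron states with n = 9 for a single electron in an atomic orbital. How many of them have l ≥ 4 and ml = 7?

The n = 9 shell has l = 0 through 8; check each.
Contributions: l=7 → 1; l=8 → 1.
Orbitals: 1 + 1 = 2. Each orbital carries two spin states, so 2 × 2 = 4 states.

4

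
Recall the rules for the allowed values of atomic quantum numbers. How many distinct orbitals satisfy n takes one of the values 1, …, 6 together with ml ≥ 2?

20

Go shell by shell, enumerating (l, ml) with ml ≥ 2:
n=3 → 1; n=4 → 3; n=5 → 6; n=6 → 10.
Total orbitals: 1 + 3 + 6 + 10 = 20.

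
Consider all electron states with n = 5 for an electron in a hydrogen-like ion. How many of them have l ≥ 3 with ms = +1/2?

For n = 5, l ranges over 0 … 4.
The (l, ml) pairs meeting l ≥ 3 give: l=3 → 7; l=4 → 9.
Orbitals: 7 + 9 = 16. With ms fixed to a single value there is one state per orbital, giving 16 states.

16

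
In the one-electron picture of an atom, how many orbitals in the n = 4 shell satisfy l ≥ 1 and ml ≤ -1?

For n = 4, l ranges over 0 … 3.
The (l, ml) pairs meeting l ≥ 1 and ml ≤ -1 give: l=1 → 1; l=2 → 2; l=3 → 3.
Total orbitals: 1 + 2 + 3 = 6.

6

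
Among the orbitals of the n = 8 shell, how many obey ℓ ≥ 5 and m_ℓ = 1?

3

Go through ℓ = 0, …, 7 (the values permitted for n = 8).
Orbitals with ℓ ≥ 5 and m_ℓ = 1, by ℓ: ℓ=5 → 1; ℓ=6 → 1; ℓ=7 → 1.
Total orbitals: 1 + 1 + 1 = 3.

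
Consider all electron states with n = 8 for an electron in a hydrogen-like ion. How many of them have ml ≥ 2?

42

For n = 8, l ranges over 0 … 7.
The (l, ml) pairs meeting ml ≥ 2 give: l=2 → 1; l=3 → 2; l=4 → 3; l=5 → 4; l=6 → 5; l=7 → 6.
Orbitals: 1 + 2 + 3 + 4 + 5 + 6 = 21. Each orbital carries two spin states, so 21 × 2 = 42 states.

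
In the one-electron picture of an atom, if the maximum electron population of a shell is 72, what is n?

2n² = 72 ⇒ n² = 36 ⇒ n = 6.

n = 6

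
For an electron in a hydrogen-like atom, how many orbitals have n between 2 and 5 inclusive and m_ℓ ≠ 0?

40

Work shell by shell — for each n, count the (ℓ, m_ℓ) pairs that satisfy m_ℓ ≠ 0:
n=2 → 2; n=3 → 6; n=4 → 12; n=5 → 20.
Total orbitals: 2 + 6 + 12 + 20 = 40.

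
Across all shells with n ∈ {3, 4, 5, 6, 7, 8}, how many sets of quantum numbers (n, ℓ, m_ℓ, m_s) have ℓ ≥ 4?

Work shell by shell — for each n, count the (ℓ, m_ℓ) pairs that satisfy ℓ ≥ 4:
n=5 → 9; n=6 → 20; n=7 → 33; n=8 → 48.
Orbitals: 9 + 20 + 33 + 48 = 110. Including both spin states (m_s = ±1/2) gives 2 × 110 = 220 states.

220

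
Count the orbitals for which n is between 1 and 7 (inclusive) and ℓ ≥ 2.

For each n in the range, tally the orbitals obeying ℓ ≥ 2:
n=3 → 5; n=4 → 12; n=5 → 21; n=6 → 32; n=7 → 45.
Total orbitals: 5 + 12 + 21 + 32 + 45 = 115.

115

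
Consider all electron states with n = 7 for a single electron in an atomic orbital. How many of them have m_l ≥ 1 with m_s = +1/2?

The n = 7 shell has l = 0 through 6; check each.
Orbitals with m_l ≥ 1, by l: l=1 → 1; l=2 → 2; l=3 → 3; l=4 → 4; l=5 → 5; l=6 → 6.
Orbitals: 1 + 2 + 3 + 4 + 5 + 6 = 21. With m_s fixed to a single value there is one state per orbital, giving 21 states.

21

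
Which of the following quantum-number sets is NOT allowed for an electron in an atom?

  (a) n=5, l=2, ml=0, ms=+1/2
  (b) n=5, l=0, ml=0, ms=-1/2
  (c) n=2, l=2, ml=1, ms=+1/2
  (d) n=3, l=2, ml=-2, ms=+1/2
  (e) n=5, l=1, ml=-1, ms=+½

(c) has l = 2 ≥ n = 2, violating 0 ≤ l ≤ n−1.
The remaining sets (a), (b), (d), (e) satisfy all four rules.

(c)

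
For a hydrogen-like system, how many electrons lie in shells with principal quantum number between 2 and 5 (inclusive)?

Shell n has n² orbitals: 2²=4 + 3²=9 + 4²=16 + 5²=25 = 54 orbitals.
Two spin states per orbital: 2 × 54 = 108 electrons.

108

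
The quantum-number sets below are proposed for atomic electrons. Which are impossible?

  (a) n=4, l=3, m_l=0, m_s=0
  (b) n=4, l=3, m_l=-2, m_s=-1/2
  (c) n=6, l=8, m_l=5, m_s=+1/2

(a) and (c)

(a) has m_s = 0, but an electron's spin must be ±1/2.
(c) has l = 8 ≥ n = 6, violating 0 ≤ l ≤ n−1.
The remaining set (b) satisfies all four rules.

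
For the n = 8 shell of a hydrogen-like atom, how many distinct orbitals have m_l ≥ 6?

3

The n = 8 shell has l = 0 through 7; check each.
Per l-value: l=6 → 1; l=7 → 2.
Total orbitals: 1 + 2 = 3.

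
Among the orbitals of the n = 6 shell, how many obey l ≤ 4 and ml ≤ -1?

The n = 6 shell has l = 0 through 5; check each.
Orbitals with l ≤ 4 and ml ≤ -1, by l: l=1 → 1; l=2 → 2; l=3 → 3; l=4 → 4.
Total orbitals: 1 + 2 + 3 + 4 = 10.

10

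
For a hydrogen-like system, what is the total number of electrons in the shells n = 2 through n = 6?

Shell n has n² orbitals: 2²=4 + 3²=9 + 4²=16 + 5²=25 + 6²=36 = 90 orbitals.
Two spin states per orbital: 2 × 90 = 180 electrons.

180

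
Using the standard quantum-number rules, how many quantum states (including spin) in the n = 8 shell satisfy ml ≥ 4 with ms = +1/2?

With n = 8 the allowed l are 0, 1, …, 7.
Per l-value: l=4 → 1; l=5 → 2; l=6 → 3; l=7 → 4.
Orbitals: 1 + 2 + 3 + 4 = 10. With ms fixed to a single value there is one state per orbital, giving 10 states.

10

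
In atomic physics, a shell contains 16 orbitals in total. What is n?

n² = 16 ⇒ n = 4.

n = 4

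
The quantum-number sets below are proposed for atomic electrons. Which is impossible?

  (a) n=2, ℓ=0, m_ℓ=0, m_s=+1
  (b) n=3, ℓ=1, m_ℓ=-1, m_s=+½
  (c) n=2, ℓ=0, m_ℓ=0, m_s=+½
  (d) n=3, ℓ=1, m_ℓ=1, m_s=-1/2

(a)

(a) has m_s = +1, but an electron's spin must be ±1/2.
The remaining sets (b), (c), (d) satisfy all four rules.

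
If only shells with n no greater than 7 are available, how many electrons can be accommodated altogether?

280

Total orbitals = 1² + 2² + 3² + 4² + 5² + 6² + 7² = 140. Doubling for spin gives 280 electrons.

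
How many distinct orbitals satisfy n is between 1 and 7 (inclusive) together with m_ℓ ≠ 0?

Count contributing orbitals for each principal shell:
n=2 → 2; n=3 → 6; n=4 → 12; n=5 → 20; n=6 → 30; n=7 → 42.
Total orbitals: 2 + 6 + 12 + 20 + 30 + 42 = 112.

112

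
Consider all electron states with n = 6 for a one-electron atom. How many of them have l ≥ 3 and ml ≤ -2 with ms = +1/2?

9

With n = 6 the allowed l are 0, 1, …, 5.
Contributions: l=3 → 2; l=4 → 3; l=5 → 4.
Orbitals: 2 + 3 + 4 = 9. With ms fixed to a single value there is one state per orbital, giving 9 states.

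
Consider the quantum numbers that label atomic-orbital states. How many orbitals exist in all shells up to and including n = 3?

Total orbitals = 1² + 2² + 3² = 14.

14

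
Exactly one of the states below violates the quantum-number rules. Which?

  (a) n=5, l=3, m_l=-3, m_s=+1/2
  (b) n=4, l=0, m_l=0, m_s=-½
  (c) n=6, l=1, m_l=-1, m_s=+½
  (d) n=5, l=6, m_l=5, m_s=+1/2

(d)

(d) has l = 6 ≥ n = 5, violating 0 ≤ l ≤ n−1.
The remaining sets (a), (b), (c) satisfy all four rules.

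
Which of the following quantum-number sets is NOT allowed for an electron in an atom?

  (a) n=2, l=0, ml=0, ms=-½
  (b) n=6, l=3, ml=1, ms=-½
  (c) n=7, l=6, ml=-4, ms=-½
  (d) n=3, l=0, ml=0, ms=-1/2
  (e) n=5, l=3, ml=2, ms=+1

(e)

(e) has ms = +1, but an electron's spin must be ±1/2.
The remaining sets (a), (b), (c), (d) satisfy all four rules.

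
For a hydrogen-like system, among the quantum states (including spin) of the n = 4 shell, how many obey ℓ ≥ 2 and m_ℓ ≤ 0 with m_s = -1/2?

The (ℓ, m_ℓ) pairs meeting ℓ ≥ 2 and m_ℓ ≤ 0 give: ℓ=2 → 3; ℓ=3 → 4.
Orbitals: 3 + 4 = 7. With m_s fixed to a single value there is one state per orbital, giving 7 states.

7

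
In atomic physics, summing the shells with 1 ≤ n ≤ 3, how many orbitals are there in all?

14

Shell n has n² orbitals: 1²=1 + 2²=4 + 3²=9 = 14 orbitals.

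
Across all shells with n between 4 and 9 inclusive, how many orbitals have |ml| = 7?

Per-shell orbital counts meeting the constraint:
n=8 → 2; n=9 → 4.
Total orbitals: 2 + 4 = 6.

6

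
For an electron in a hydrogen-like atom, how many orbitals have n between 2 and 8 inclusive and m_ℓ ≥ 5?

10

Count contributing orbitals for each principal shell:
n=6 → 1; n=7 → 3; n=8 → 6.
Total orbitals: 1 + 3 + 6 = 10.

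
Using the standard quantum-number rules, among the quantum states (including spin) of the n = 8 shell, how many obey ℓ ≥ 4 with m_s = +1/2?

48

The n = 8 shell has ℓ = 0 through 7; check each.
Orbitals with ℓ ≥ 4, by ℓ: ℓ=4 → 9; ℓ=5 → 11; ℓ=6 → 13; ℓ=7 → 15.
Orbitals: 9 + 11 + 13 + 15 = 48. With m_s fixed to a single value there is one state per orbital, giving 48 states.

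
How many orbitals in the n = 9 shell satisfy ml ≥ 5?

10

Orbitals with ml ≥ 5, by l: l=5 → 1; l=6 → 2; l=7 → 3; l=8 → 4.
Total orbitals: 1 + 2 + 3 + 4 = 10.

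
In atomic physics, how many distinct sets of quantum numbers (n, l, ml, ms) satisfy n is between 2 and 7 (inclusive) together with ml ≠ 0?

Per-shell orbital counts meeting the constraint:
n=2 → 2; n=3 → 6; n=4 → 12; n=5 → 20; n=6 → 30; n=7 → 42.
Orbitals: 2 + 6 + 12 + 20 + 30 + 42 = 112. Including both spin states (ms = ±1/2) gives 2 × 112 = 224 states.

224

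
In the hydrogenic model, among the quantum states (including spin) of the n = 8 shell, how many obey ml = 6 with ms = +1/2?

2

For n = 8, l ranges over 0 … 7.
The (l, ml) pairs meeting ml = 6 give: l=6 → 1; l=7 → 1.
Orbitals: 1 + 1 = 2. With ms fixed to a single value there is one state per orbital, giving 2 states.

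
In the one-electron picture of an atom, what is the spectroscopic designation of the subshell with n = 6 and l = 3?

l = 3 corresponds to the letter 'f', so the subshell is 6f.

6f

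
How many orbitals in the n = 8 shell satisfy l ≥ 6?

28

For n = 8, l ranges over 0 … 7.
Contributions: l=6 → 13; l=7 → 15.
Total orbitals: 13 + 15 = 28.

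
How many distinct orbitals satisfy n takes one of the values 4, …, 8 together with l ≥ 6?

41

Treat each shell separately and count matching orbitals:
n=7 → 13; n=8 → 28.
Total orbitals: 13 + 28 = 41.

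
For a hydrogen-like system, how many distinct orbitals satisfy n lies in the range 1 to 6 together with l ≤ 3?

62

For each n in the range, tally the orbitals obeying l ≤ 3:
n=1 → 1; n=2 → 4; n=3 → 9; n=4 → 16; n=5 → 16; n=6 → 16.
Total orbitals: 1 + 4 + 9 + 16 + 16 + 16 = 62.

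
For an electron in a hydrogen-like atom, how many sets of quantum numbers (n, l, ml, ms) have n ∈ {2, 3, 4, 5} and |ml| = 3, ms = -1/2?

6

Count contributing orbitals for each principal shell:
n=4 → 2; n=5 → 4.
Orbitals: 2 + 4 = 6. With ms fixed to -1/2 there is one state per orbital, so 6 states.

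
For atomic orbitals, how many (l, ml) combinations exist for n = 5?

The n = 5 shell contains n² = 5² = 25 orbitals.

25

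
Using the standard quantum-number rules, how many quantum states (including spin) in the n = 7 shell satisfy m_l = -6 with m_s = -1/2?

1

Contributions: l=6 → 1.
Orbitals: 1. With m_s fixed to a single value there is one state per orbital, giving 1 state.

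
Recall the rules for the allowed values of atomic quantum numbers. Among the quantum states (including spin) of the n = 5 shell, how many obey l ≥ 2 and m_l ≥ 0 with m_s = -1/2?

For n = 5, l ranges over 0 … 4.
Per l-value: l=2 → 3; l=3 → 4; l=4 → 5.
Orbitals: 3 + 4 + 5 = 12. With m_s fixed to a single value there is one state per orbital, giving 12 states.

12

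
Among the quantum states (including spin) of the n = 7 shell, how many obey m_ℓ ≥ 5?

6

Contributions: ℓ=5 → 1; ℓ=6 → 2.
Orbitals: 1 + 2 = 3. Each orbital carries two spin states, so 3 × 2 = 6 states.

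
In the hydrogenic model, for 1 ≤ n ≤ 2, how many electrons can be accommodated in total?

Total orbitals = 1² + 2² = 5. Doubling for spin gives 10 electrons.

10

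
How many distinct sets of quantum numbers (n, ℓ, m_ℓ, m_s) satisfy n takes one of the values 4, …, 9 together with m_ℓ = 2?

54

Count contributing orbitals for each principal shell:
n=4 → 2; n=5 → 3; n=6 → 4; n=7 → 5; n=8 → 6; n=9 → 7.
Orbitals: 2 + 3 + 4 + 5 + 6 + 7 = 27. Including both spin states (m_s = ±1/2) gives 2 × 27 = 54 states.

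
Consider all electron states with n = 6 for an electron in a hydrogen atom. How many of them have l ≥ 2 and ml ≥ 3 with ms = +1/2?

For n = 6, l ranges over 0 … 5.
The (l, ml) pairs meeting l ≥ 2 and ml ≥ 3 give: l=3 → 1; l=4 → 2; l=5 → 3.
Orbitals: 1 + 2 + 3 = 6. With ms fixed to a single value there is one state per orbital, giving 6 states.

6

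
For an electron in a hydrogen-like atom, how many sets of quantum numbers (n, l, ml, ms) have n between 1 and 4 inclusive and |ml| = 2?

12

For each n in the range, tally the orbitals obeying |ml| = 2:
n=3 → 2; n=4 → 4.
Orbitals: 2 + 4 = 6. Including both spin states (ms = ±1/2) gives 2 × 6 = 12 states.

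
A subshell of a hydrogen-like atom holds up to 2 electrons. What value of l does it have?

l = 0 (s)

2(2l+1) = 2 ⇒ 2l+1 = 1 ⇒ l = 0.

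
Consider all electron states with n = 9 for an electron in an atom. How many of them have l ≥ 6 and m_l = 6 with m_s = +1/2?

3

The n = 9 shell has l = 0 through 8; check each.
Contributions: l=6 → 1; l=7 → 1; l=8 → 1.
Orbitals: 1 + 1 + 1 = 3. With m_s fixed to a single value there is one state per orbital, giving 3 states.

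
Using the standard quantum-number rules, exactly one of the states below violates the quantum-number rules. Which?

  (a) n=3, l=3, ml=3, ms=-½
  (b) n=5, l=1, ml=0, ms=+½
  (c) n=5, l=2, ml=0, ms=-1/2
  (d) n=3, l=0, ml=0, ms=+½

(a)

(a) has l = 3 ≥ n = 3, violating 0 ≤ l ≤ n−1.
The remaining sets (b), (c), (d) satisfy all four rules.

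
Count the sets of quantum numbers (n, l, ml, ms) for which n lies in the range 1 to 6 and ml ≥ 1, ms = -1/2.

35

Treat each shell separately and count matching orbitals:
n=2 → 1; n=3 → 3; n=4 → 6; n=5 → 10; n=6 → 15.
Orbitals: 1 + 3 + 6 + 10 + 15 = 35. With ms fixed to -1/2 there is one state per orbital, so 35 states.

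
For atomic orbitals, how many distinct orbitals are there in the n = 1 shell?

The n = 1 shell contains n² = 1² = 1 orbital.

1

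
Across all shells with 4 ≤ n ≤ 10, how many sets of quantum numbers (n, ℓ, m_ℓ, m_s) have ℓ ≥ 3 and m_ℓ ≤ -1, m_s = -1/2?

Treat each shell separately and count matching orbitals:
n=4 → 3; n=5 → 7; n=6 → 12; n=7 → 18; n=8 → 25; n=9 → 33; n=10 → 42.
Orbitals: 3 + 7 + 12 + 18 + 25 + 33 + 42 = 140. With m_s fixed to -1/2 there is one state per orbital, so 140 states.

140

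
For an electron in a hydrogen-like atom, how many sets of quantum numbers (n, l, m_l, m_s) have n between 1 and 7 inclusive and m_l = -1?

Treat each shell separately and count matching orbitals:
n=2 → 1; n=3 → 2; n=4 → 3; n=5 → 4; n=6 → 5; n=7 → 6.
Orbitals: 1 + 2 + 3 + 4 + 5 + 6 = 21. Including both spin states (m_s = ±1/2) gives 2 × 21 = 42 states.

42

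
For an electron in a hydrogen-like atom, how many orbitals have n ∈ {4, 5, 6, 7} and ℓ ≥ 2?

110

Treat each shell separately and count matching orbitals:
n=4 → 12; n=5 → 21; n=6 → 32; n=7 → 45.
Total orbitals: 12 + 21 + 32 + 45 = 110.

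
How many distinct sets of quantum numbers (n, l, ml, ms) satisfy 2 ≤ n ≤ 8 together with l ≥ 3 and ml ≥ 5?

For each n in the range, tally the orbitals obeying l ≥ 3 and ml ≥ 5:
n=6 → 1; n=7 → 3; n=8 → 6.
Orbitals: 1 + 3 + 6 = 10. Including both spin states (ms = ±1/2) gives 2 × 10 = 20 states.

20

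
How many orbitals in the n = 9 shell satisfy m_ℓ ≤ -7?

3

Contributions: ℓ=7 → 1; ℓ=8 → 2.
Total orbitals: 1 + 2 = 3.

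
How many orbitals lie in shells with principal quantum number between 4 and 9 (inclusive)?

271

Shell n has n² orbitals: 4²=16 + 5²=25 + 6²=36 + 7²=49 + 8²=64 + 9²=81 = 271 orbitals.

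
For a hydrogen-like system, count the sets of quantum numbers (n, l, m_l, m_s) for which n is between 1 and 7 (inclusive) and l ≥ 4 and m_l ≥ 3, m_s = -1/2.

16

Per-shell orbital counts meeting the constraint:
n=5 → 2; n=6 → 5; n=7 → 9.
Orbitals: 2 + 5 + 9 = 16. With m_s fixed to -1/2 there is one state per orbital, so 16 states.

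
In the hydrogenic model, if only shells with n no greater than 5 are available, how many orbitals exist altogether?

55

Total orbitals = 1² + 2² + 3² + 4² + 5² = 55.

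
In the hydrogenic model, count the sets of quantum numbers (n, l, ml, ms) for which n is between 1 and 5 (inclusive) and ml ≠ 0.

80

Count contributing orbitals for each principal shell:
n=2 → 2; n=3 → 6; n=4 → 12; n=5 → 20.
Orbitals: 2 + 6 + 12 + 20 = 40. Including both spin states (ms = ±1/2) gives 2 × 40 = 80 states.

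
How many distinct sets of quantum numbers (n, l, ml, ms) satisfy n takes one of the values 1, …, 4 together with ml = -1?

Treat each shell separately and count matching orbitals:
n=2 → 1; n=3 → 2; n=4 → 3.
Orbitals: 1 + 2 + 3 = 6. Including both spin states (ms = ±1/2) gives 2 × 6 = 12 states.

12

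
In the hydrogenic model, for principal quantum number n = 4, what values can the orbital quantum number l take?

0, 1, 2, 3

l is an integer with 0 ≤ l ≤ n−1, so for n = 4: l = 0, 1, 2, 3.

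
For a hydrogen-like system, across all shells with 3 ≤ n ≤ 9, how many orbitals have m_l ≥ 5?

20

Treat each shell separately and count matching orbitals:
n=6 → 1; n=7 → 3; n=8 → 6; n=9 → 10.
Total orbitals: 1 + 3 + 6 + 10 = 20.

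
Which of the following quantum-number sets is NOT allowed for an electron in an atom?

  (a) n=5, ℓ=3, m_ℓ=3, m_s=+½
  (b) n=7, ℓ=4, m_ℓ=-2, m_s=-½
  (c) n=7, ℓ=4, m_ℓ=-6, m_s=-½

(c)

(c) has |m_ℓ| = 6 > ℓ = 4, violating −ℓ ≤ m_ℓ ≤ ℓ.
The remaining sets (a), (b) satisfy all four rules.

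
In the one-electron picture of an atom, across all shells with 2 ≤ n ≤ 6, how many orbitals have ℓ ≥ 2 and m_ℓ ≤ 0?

40

Count contributing orbitals for each principal shell:
n=3 → 3; n=4 → 7; n=5 → 12; n=6 → 18.
Total orbitals: 3 + 7 + 12 + 18 = 40.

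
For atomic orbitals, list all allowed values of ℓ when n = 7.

ℓ is an integer with 0 ≤ ℓ ≤ n−1, so for n = 7: ℓ = 0, 1, 2, 3, 4, 5, 6.

0, 1, 2, 3, 4, 5, 6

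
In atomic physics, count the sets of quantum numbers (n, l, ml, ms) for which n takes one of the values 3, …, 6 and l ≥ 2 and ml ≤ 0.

For each n in the range, tally the orbitals obeying l ≥ 2 and ml ≤ 0:
n=3 → 3; n=4 → 7; n=5 → 12; n=6 → 18.
Orbitals: 3 + 7 + 12 + 18 = 40. Including both spin states (ms = ±1/2) gives 2 × 40 = 80 states.

80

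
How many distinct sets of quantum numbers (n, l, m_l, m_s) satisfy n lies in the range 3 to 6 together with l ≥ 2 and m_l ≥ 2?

40

Per-shell orbital counts meeting the constraint:
n=3 → 1; n=4 → 3; n=5 → 6; n=6 → 10.
Orbitals: 1 + 3 + 6 + 10 = 20. Including both spin states (m_s = ±1/2) gives 2 × 20 = 40 states.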